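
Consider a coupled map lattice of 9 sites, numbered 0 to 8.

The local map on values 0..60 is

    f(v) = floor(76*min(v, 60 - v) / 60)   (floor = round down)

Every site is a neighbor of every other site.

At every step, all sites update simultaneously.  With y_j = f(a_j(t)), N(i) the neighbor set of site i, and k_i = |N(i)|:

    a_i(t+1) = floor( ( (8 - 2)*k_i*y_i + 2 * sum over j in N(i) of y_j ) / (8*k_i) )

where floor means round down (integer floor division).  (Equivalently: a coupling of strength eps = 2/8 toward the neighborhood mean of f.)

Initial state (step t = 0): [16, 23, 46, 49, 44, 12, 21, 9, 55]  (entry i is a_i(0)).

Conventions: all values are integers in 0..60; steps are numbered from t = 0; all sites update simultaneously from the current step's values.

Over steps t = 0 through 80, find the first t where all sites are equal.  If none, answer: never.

Answer: never
Key observation: The state at step 9 reappears at step 11 — the system is in a cycle of period 2 from step 9 on.  No step 0..11 is synchronized, and the cycle repeats forever, so no step up to 80 (or ever) has all sites equal.

Derivation:
t=0: [16, 23, 46, 49, 44, 12, 21, 9, 55]  (not all equal)
t=1: [19, 25, 17, 14, 19, 15, 23, 12, 9]  (not all equal)
t=2: [23, 28, 21, 18, 23, 19, 26, 16, 13]  (not all equal)
t=3: [28, 32, 25, 23, 28, 24, 30, 21, 18]  (not all equal)
t=4: [33, 33, 31, 29, 33, 30, 36, 27, 24]  (not all equal)
t=5: [34, 34, 35, 35, 34, 36, 31, 34, 31]  (not all equal)
t=6: [32, 32, 31, 31, 32, 30, 35, 32, 35]  (not all equal)
t=7: [34, 34, 35, 35, 34, 37, 32, 34, 32]  (not all equal)
t=8: [32, 32, 31, 31, 32, 29, 34, 32, 34]  (not all equal)
t=9: [34, 34, 35, 35, 34, 35, 32, 34, 32]  (not all equal)
t=10: [32, 32, 31, 31, 32, 31, 34, 32, 34]  (not all equal)
t=11: [34, 34, 35, 35, 34, 35, 32, 34, 32]  (not all equal)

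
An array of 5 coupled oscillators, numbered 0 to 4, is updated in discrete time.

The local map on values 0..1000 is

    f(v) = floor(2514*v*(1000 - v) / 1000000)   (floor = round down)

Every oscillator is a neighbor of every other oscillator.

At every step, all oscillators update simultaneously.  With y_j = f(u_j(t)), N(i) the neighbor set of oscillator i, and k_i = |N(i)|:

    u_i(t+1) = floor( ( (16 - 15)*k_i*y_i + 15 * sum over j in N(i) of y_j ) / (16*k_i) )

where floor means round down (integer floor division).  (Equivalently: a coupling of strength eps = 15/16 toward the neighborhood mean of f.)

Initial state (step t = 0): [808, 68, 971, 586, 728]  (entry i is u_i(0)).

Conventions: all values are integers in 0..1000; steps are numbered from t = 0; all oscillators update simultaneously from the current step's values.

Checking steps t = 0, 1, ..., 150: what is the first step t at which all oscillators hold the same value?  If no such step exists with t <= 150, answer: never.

Simulating step by step:
t=0: [808, 68, 971, 586, 728]  (not all equal)
t=1: [337, 376, 392, 299, 318]  (not all equal)
t=2: [564, 559, 557, 570, 567]  (not all equal)
t=3: [618, 617, 617, 618, 618]  (not all equal)
t=4: [593, 593, 593, 593, 593]  (all equal)

Answer: 4
Key observation: Synchronization is absorbing here: once all oscillators are equal they stay equal, and step 4 is the first all-equal step.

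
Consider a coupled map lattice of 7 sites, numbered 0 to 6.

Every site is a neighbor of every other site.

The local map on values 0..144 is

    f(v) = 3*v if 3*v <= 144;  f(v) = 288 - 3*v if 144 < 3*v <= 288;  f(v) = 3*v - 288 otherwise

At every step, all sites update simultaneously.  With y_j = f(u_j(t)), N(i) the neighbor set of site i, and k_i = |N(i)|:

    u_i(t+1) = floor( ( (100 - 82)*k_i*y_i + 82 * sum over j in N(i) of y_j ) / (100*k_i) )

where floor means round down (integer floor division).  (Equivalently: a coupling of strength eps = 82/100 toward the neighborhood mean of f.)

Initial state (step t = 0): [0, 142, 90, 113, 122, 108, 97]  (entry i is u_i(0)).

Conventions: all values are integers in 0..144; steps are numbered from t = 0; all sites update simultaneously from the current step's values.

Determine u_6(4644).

Answer: u_6(4644) = 63
Key observation: The state at step 3, [117, 117, 117, 117, 117, 117, 117], reappears at step 11: the system is in a cycle of period 8 from step 3 on.  Therefore the state at step 4644 equals the state at step 3 + ((4644 - 3) mod 8) = 4, which is [63, 63, 63, 63, 63, 63, 63].

Derivation:
t=0: [0, 142, 90, 113, 122, 108, 97]
t=1: [44, 50, 45, 46, 47, 45, 44]
t=2: [135, 135, 135, 135, 136, 135, 135]
t=3: [117, 117, 117, 117, 117, 117, 117]
t=4: [63, 63, 63, 63, 63, 63, 63]
t=5: [99, 99, 99, 99, 99, 99, 99]
t=6: [9, 9, 9, 9, 9, 9, 9]
t=7: [27, 27, 27, 27, 27, 27, 27]
t=8: [81, 81, 81, 81, 81, 81, 81]
t=9: [45, 45, 45, 45, 45, 45, 45]
t=10: [135, 135, 135, 135, 135, 135, 135]
t=11: [117, 117, 117, 117, 117, 117, 117]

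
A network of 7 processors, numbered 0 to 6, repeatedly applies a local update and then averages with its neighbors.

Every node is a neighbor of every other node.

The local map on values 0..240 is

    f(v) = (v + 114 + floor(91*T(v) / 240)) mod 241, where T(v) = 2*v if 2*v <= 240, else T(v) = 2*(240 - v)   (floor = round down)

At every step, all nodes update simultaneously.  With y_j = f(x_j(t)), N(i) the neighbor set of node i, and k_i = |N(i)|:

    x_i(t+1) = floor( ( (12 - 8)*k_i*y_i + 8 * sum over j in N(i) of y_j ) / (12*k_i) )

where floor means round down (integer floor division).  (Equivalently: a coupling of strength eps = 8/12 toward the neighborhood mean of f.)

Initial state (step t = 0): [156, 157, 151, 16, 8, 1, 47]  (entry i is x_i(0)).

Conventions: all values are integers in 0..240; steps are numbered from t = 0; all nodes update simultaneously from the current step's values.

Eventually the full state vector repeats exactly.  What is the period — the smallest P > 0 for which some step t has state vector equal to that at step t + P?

Simulating step by step:
t=0: [156, 157, 151, 16, 8, 1, 47]
t=1: [115, 115, 115, 126, 123, 120, 138]
t=2: [79, 79, 79, 81, 81, 81, 82]
t=3: [13, 13, 13, 13, 13, 13, 14]
t=4: [136, 136, 136, 136, 136, 136, 136]
t=5: [87, 87, 87, 87, 87, 87, 87]
t=6: [25, 25, 25, 25, 25, 25, 25]
t=7: [157, 157, 157, 157, 157, 157, 157]
t=8: [92, 92, 92, 92, 92, 92, 92]
t=9: [34, 34, 34, 34, 34, 34, 34]
t=10: [173, 173, 173, 173, 173, 173, 173]
t=11: [96, 96, 96, 96, 96, 96, 96]
t=12: [41, 41, 41, 41, 41, 41, 41]
t=13: [186, 186, 186, 186, 186, 186, 186]
t=14: [99, 99, 99, 99, 99, 99, 99]
t=15: [47, 47, 47, 47, 47, 47, 47]
t=16: [196, 196, 196, 196, 196, 196, 196]
t=17: [102, 102, 102, 102, 102, 102, 102]
t=18: [52, 52, 52, 52, 52, 52, 52]
t=19: [205, 205, 205, 205, 205, 205, 205]
t=20: [104, 104, 104, 104, 104, 104, 104]
t=21: [55, 55, 55, 55, 55, 55, 55]
t=22: [210, 210, 210, 210, 210, 210, 210]
t=23: [105, 105, 105, 105, 105, 105, 105]
t=24: [57, 57, 57, 57, 57, 57, 57]
t=25: [214, 214, 214, 214, 214, 214, 214]
t=26: [106, 106, 106, 106, 106, 106, 106]
t=27: [59, 59, 59, 59, 59, 59, 59]
t=28: [217, 217, 217, 217, 217, 217, 217]
t=29: [107, 107, 107, 107, 107, 107, 107]
t=30: [61, 61, 61, 61, 61, 61, 61]
t=31: [221, 221, 221, 221, 221, 221, 221]
t=32: [108, 108, 108, 108, 108, 108, 108]
t=33: [62, 62, 62, 62, 62, 62, 62]
t=34: [223, 223, 223, 223, 223, 223, 223]
t=35: [108, 108, 108, 108, 108, 108, 108]

Answer: 3
Key observation: The state at step 32, [108, 108, 108, 108, 108, 108, 108], reappears at step 35 — and no state repeats earlier — so the cycle the system enters has period 3.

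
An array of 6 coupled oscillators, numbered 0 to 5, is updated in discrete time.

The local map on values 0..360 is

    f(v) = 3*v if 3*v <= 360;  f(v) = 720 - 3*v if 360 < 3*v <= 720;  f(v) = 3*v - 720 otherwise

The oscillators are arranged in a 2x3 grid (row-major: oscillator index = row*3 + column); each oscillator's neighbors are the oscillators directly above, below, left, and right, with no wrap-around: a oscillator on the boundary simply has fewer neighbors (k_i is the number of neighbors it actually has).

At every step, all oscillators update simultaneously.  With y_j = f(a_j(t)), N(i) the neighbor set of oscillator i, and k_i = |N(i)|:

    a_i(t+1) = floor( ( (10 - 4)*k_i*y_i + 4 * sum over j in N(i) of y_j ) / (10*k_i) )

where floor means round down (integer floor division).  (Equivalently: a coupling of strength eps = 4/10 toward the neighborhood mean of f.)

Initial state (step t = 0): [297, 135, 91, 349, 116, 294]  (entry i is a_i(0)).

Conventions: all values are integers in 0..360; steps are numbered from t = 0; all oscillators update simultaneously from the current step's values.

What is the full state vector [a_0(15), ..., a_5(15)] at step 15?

Answer: [190, 188, 144, 222, 229, 222]

Derivation:
t=0: [297, 135, 91, 349, 116, 294]
t=1: [231, 294, 259, 300, 316, 221]
t=2: [84, 138, 78, 159, 190, 91]
t=3: [261, 268, 256, 226, 199, 240]
t=4: [63, 81, 45, 62, 90, 34]
t=5: [199, 225, 150, 203, 232, 142]
t=6: [105, 82, 229, 96, 74, 235]
t=7: [295, 223, 72, 280, 206, 60]
t=8: [133, 95, 175, 125, 108, 171]
t=9: [318, 283, 215, 336, 306, 228]
t=10: [223, 145, 78, 259, 179, 76]
t=11: [99, 233, 243, 81, 185, 220]
t=12: [231, 75, 21, 238, 142, 70]
t=13: [62, 186, 124, 67, 235, 197]
t=14: [184, 170, 267, 160, 74, 150]
t=15: [190, 188, 144, 222, 229, 222]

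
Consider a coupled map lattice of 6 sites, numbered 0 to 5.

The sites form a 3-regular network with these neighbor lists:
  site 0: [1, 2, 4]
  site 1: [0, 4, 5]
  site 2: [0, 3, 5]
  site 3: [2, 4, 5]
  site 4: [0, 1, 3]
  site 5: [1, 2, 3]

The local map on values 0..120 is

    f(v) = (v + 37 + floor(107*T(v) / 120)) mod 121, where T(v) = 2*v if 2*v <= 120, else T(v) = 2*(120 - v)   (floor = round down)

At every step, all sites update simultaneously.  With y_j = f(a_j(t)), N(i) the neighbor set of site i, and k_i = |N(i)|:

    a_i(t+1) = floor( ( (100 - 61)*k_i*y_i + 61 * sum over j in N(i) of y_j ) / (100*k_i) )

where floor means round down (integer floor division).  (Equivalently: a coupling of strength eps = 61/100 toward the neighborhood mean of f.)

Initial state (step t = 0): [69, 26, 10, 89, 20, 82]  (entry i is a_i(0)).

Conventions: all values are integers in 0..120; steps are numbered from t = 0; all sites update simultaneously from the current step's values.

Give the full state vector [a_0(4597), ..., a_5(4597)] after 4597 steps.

Answer: [73, 73, 73, 73, 73, 73]
Key observation: The state at step 6, [72, 72, 72, 72, 72, 72], reappears at step 8: the system is in a cycle of period 2 from step 6 on.  Therefore the state at step 4597 equals the state at step 6 + ((4597 - 6) mod 2) = 7, which is [73, 73, 73, 73, 73, 73].

Derivation:
t=0: [69, 26, 10, 89, 20, 82]
t=1: [83, 89, 65, 68, 85, 72]
t=2: [66, 64, 74, 73, 65, 72]
t=3: [77, 77, 73, 73, 77, 73]
t=4: [69, 69, 71, 71, 69, 71]
t=5: [74, 74, 74, 74, 74, 74]
t=6: [72, 72, 72, 72, 72, 72]
t=7: [73, 73, 73, 73, 73, 73]
t=8: [72, 72, 72, 72, 72, 72]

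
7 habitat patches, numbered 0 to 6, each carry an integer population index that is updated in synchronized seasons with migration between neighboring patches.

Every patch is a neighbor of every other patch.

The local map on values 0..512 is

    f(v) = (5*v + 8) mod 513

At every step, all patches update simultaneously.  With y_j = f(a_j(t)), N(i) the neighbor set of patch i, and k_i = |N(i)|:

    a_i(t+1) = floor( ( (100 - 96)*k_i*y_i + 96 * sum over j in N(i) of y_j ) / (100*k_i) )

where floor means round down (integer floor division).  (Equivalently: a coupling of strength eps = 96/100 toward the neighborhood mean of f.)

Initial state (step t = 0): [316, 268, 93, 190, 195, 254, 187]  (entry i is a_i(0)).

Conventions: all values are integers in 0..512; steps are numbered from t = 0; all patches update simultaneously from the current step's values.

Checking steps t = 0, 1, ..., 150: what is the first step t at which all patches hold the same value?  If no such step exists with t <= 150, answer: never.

Simulating step by step:
t=0: [316, 268, 93, 190, 195, 254, 187]  (not all equal)
t=1: [384, 351, 333, 337, 334, 360, 338]  (not all equal)
t=2: [188, 208, 218, 216, 218, 202, 215]  (not all equal)
t=3: [143, 193, 187, 188, 187, 135, 189]  (not all equal)
t=4: [386, 356, 360, 359, 360, 391, 359]  (not all equal)
t=5: [294, 312, 309, 310, 309, 291, 310]  (not all equal)
t=6: [103, 153, 155, 155, 155, 105, 155]  (not all equal)
t=7: [218, 188, 186, 186, 186, 216, 186]  (not all equal)
t=8: [354, 310, 312, 312, 312, 355, 312]  (not all equal)
t=9: [70, 96, 95, 95, 95, 69, 95]  (not all equal)
t=10: [458, 442, 443, 443, 443, 458, 443]  (not all equal)
t=11: [185, 194, 194, 194, 194, 185, 194]  (not all equal)
t=12: [456, 450, 450, 450, 450, 456, 450]  (not all equal)
t=13: [212, 215, 215, 215, 215, 212, 215]  (not all equal)
t=14: [54, 52, 52, 52, 52, 54, 52]  (not all equal)
t=15: [270, 271, 271, 271, 271, 270, 271]  (not all equal)
t=16: [336, 335, 335, 335, 335, 336, 335]  (not all equal)
t=17: [145, 145, 145, 145, 145, 145, 145]  (all equal)

Answer: 17
Key observation: Synchronization is absorbing here: once all patches are equal they stay equal, and step 17 is the first all-equal step.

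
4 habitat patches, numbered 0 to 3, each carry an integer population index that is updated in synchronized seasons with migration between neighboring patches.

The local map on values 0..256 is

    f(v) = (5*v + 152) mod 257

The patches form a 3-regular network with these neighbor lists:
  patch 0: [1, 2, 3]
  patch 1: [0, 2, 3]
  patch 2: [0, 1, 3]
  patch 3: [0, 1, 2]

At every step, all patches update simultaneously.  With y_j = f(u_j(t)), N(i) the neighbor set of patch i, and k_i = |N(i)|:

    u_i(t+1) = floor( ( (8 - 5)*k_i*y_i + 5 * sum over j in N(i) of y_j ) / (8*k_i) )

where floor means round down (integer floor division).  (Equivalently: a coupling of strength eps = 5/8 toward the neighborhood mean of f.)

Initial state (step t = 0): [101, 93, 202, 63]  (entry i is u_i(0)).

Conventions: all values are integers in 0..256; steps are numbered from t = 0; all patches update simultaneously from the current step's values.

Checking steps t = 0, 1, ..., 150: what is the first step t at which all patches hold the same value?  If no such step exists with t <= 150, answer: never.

Simulating step by step:
t=0: [101, 93, 202, 63]  (not all equal)
t=1: [146, 140, 145, 157]  (not all equal)
t=2: [115, 110, 114, 124]  (not all equal)
t=3: [162, 158, 161, 127]  (not all equal)
t=4: [149, 146, 148, 120]  (not all equal)
t=5: [145, 142, 144, 163]  (not all equal)
t=6: [120, 118, 119, 135]  (not all equal)
t=7: [196, 195, 196, 166]  (not all equal)
t=8: [125, 124, 125, 143]  (not all equal)
t=9: [23, 22, 23, 38]  (not all equal)
t=10: [24, 23, 24, 37]  (not all equal)
t=11: [27, 26, 27, 38]  (not all equal)
t=12: [40, 39, 40, 49]  (not all equal)
t=13: [103, 102, 103, 110]  (not all equal)
t=14: [159, 158, 159, 165]  (not all equal)
t=15: [181, 180, 181, 186]  (not all equal)
t=16: [33, 32, 33, 37]  (not all equal)
t=17: [63, 62, 63, 66]  (not all equal)
t=18: [212, 211, 212, 214]  (not all equal)
t=19: [185, 184, 185, 186]  (not all equal)
t=20: [49, 48, 49, 49]  (not all equal)
t=21: [138, 138, 138, 138]  (all equal)

Answer: 21
Key observation: Synchronization is absorbing here: once all patches are equal they stay equal, and step 21 is the first all-equal step.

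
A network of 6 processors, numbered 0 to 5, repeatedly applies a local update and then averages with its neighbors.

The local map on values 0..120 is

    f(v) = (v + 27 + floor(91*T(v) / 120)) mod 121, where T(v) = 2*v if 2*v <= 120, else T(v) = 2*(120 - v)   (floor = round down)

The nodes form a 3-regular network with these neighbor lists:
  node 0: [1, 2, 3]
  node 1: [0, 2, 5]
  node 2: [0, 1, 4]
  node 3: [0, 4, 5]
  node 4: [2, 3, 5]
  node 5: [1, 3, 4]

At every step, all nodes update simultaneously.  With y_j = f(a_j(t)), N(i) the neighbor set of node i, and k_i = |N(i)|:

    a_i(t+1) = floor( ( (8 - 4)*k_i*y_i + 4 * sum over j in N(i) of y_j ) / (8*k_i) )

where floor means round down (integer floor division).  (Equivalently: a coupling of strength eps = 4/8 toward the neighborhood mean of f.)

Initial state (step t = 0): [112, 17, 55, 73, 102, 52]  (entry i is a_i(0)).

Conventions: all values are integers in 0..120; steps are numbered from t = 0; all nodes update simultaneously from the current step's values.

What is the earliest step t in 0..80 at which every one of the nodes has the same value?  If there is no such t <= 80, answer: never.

Simulating step by step:
t=0: [112, 17, 55, 73, 102, 52]  (not all equal)
t=1: [42, 52, 44, 41, 39, 43]  (not all equal)
t=2: [15, 24, 16, 9, 8, 15]  (not all equal)
t=3: [65, 76, 66, 53, 53, 62]  (not all equal)
t=4: [50, 51, 50, 44, 44, 48]  (not all equal)
t=5: [29, 31, 29, 20, 20, 24]  (not all equal)
t=6: [96, 100, 96, 82, 82, 86]  (not all equal)
t=7: [38, 37, 38, 43, 43, 42]  (not all equal)
t=8: [23, 62, 23, 11, 11, 30]  (not all equal)
t=9: [74, 72, 74, 67, 67, 78]  (not all equal)
t=10: [49, 49, 49, 51, 51, 49]  (not all equal)
t=11: [29, 29, 29, 32, 32, 30]  (not all equal)
t=12: [100, 99, 100, 104, 104, 103]  (not all equal)
t=13: [35, 35, 35, 34, 34, 34]  (not all equal)
t=14: [114, 114, 114, 112, 112, 112]  (not all equal)
t=15: [29, 29, 29, 29, 29, 29]  (all equal)

Answer: 15
Key observation: Synchronization is absorbing here: once all nodes are equal they stay equal, and step 15 is the first all-equal step.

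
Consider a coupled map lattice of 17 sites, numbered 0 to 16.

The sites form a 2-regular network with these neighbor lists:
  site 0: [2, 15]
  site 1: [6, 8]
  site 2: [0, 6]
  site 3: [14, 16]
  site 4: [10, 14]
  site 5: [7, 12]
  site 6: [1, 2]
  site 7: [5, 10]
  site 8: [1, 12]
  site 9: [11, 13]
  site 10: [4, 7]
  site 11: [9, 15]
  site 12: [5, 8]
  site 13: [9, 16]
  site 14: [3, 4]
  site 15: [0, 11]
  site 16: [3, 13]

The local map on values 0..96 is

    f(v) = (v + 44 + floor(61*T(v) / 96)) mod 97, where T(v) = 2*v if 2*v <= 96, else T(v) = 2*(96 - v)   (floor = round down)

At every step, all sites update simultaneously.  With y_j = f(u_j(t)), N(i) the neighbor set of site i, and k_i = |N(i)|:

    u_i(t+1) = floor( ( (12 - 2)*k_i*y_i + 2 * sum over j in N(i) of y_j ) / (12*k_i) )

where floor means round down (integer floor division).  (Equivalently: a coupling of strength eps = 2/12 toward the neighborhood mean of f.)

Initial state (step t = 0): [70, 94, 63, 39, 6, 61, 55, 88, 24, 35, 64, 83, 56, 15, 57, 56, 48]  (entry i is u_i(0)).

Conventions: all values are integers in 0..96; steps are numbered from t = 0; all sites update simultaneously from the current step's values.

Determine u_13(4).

Simulating step by step:
t=0: [70, 94, 63, 39, 6, 61, 55, 88, 24, 35, 64, 83, 56, 15, 57, 56, 48]
t=1: [50, 40, 51, 38, 56, 51, 52, 46, 8, 32, 51, 44, 48, 71, 51, 52, 56]
t=2: [54, 40, 54, 36, 53, 54, 52, 51, 59, 23, 54, 44, 56, 46, 53, 53, 51]
t=3: [54, 39, 54, 32, 54, 54, 52, 54, 51, 88, 54, 50, 53, 55, 51, 53, 52]
t=4: [54, 38, 54, 24, 54, 54, 52, 54, 53, 46, 54, 54, 54, 53, 51, 54, 51]

Answer: u_13(4) = 53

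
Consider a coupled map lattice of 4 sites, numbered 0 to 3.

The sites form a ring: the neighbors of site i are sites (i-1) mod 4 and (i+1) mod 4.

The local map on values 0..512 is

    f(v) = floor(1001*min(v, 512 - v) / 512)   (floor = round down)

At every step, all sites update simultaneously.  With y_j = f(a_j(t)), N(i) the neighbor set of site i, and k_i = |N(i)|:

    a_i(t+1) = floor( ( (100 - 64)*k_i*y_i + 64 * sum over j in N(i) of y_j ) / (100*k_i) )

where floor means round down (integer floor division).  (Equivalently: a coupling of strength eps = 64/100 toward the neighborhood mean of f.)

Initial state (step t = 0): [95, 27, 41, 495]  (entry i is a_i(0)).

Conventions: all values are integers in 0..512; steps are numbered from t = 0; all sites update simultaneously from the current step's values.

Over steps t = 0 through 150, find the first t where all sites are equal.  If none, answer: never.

Answer: 11
Key observation: Synchronization is absorbing here: once all sites are equal they stay equal, and step 11 is the first all-equal step.

Derivation:
t=0: [95, 27, 41, 495]  (not all equal)
t=1: [93, 103, 56, 96]  (not all equal)
t=2: [189, 165, 163, 160]  (not all equal)
t=3: [335, 335, 317, 332]  (not all equal)
t=4: [347, 357, 360, 359]  (not all equal)
t=5: [308, 307, 299, 305]  (not all equal)
t=6: [400, 404, 407, 405]  (not all equal)
t=7: [212, 211, 208, 210]  (not all equal)
t=8: [412, 410, 409, 410]  (not all equal)
t=9: [197, 198, 199, 198]  (not all equal)
t=10: [386, 387, 387, 387]  (not all equal)
t=11: [244, 244, 244, 244]  (all equal)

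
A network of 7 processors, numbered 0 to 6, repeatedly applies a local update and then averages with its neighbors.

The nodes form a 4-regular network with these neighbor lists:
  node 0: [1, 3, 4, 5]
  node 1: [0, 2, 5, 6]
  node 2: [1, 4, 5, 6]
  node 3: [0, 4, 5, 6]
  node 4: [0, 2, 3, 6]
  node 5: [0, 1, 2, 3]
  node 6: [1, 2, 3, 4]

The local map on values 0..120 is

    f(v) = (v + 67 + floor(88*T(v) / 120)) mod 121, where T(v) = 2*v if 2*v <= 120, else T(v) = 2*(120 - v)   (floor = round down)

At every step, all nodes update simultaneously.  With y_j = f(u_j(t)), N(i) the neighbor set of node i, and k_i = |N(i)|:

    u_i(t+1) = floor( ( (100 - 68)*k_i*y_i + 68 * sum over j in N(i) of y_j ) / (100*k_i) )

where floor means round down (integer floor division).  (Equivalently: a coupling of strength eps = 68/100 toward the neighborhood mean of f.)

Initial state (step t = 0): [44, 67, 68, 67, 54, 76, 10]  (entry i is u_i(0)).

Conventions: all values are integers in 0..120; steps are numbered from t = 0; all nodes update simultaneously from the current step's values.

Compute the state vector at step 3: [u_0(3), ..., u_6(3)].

Answer: [82, 82, 83, 82, 82, 82, 83]

Derivation:
t=0: [44, 67, 68, 67, 54, 76, 10]
t=1: [75, 83, 87, 81, 80, 82, 88]
t=2: [84, 82, 82, 83, 83, 83, 82]
t=3: [82, 82, 83, 82, 82, 82, 83]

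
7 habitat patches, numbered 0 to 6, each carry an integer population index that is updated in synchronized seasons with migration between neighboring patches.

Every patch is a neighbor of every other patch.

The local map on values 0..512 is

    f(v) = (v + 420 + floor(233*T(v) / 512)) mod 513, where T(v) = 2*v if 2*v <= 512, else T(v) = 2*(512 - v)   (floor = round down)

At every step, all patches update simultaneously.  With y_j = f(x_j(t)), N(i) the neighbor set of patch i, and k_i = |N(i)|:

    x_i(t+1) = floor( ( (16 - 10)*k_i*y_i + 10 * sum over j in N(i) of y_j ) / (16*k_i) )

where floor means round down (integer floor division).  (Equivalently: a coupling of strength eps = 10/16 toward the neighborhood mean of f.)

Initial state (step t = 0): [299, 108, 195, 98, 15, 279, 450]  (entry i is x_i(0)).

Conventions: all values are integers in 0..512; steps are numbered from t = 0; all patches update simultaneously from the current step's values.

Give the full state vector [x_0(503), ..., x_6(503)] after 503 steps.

Simulating step by step:
t=0: [299, 108, 195, 98, 15, 279, 450]
t=1: [331, 253, 298, 248, 344, 331, 335]
t=2: [398, 395, 397, 392, 398, 398, 398]
t=3: [408, 408, 408, 408, 408, 408, 408]
t=4: [409, 409, 409, 409, 409, 409, 409]
t=5: [409, 409, 409, 409, 409, 409, 409]

Answer: [409, 409, 409, 409, 409, 409, 409]
Key observation: The state at step 4, [409, 409, 409, 409, 409, 409, 409], reappears at step 5: the system is in a cycle of period 1 from step 4 on.  Therefore the state at step 503 equals the state at step 4 + ((503 - 4) mod 1) = 4, which is [409, 409, 409, 409, 409, 409, 409].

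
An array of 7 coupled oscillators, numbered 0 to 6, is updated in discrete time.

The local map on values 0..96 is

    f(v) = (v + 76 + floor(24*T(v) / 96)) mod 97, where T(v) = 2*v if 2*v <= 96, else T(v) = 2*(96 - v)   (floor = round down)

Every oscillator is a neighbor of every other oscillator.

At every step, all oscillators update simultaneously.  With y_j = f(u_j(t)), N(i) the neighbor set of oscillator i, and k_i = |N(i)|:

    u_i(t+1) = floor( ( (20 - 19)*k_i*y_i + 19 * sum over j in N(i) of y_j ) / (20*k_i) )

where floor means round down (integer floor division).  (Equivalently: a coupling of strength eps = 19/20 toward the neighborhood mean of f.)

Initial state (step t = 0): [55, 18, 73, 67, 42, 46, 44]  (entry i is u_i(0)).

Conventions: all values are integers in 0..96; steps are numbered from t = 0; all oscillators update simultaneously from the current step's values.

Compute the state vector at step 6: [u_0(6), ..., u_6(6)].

Answer: [52, 52, 52, 52, 52, 52, 52]

Derivation:
t=0: [55, 18, 73, 67, 42, 46, 44]
t=1: [44, 49, 43, 43, 45, 45, 45]
t=2: [45, 45, 46, 46, 45, 45, 45]
t=3: [46, 46, 46, 46, 46, 46, 46]
t=4: [48, 48, 48, 48, 48, 48, 48]
t=5: [51, 51, 51, 51, 51, 51, 51]
t=6: [52, 52, 52, 52, 52, 52, 52]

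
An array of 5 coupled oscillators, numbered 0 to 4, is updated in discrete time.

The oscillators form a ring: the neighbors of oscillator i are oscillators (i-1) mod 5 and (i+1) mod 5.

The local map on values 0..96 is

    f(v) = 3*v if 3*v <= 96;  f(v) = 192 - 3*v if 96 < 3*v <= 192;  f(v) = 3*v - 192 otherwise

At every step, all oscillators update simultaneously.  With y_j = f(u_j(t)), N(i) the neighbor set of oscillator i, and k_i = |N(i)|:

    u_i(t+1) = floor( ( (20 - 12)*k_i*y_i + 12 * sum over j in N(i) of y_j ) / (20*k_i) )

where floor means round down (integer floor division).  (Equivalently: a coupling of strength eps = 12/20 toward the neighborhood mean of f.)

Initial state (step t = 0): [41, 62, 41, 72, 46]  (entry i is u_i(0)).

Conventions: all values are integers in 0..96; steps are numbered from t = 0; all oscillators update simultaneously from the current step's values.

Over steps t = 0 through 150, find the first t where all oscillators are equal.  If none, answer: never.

Simulating step by step:
t=0: [41, 62, 41, 72, 46]  (not all equal)
t=1: [45, 43, 36, 46, 49]  (not all equal)
t=2: [55, 67, 68, 60, 51]  (not all equal)
t=3: [25, 15, 11, 20, 27]  (not all equal)
t=4: [67, 50, 44, 58, 72]  (not all equal)
t=5: [23, 37, 42, 32, 17]  (not all equal)
t=6: [67, 72, 79, 73, 69]  (not all equal)
t=7: [15, 25, 33, 28, 16]  (not all equal)
t=8: [54, 71, 84, 75, 57]  (not all equal)
t=9: [24, 35, 40, 37, 27]  (not all equal)
t=10: [79, 78, 79, 78, 78]  (not all equal)
t=11: [43, 43, 43, 42, 42]  (not all equal)
t=12: [63, 63, 63, 65, 65]  (not all equal)
t=13: [3, 3, 3, 3, 3]  (all equal)

Answer: 13
Key observation: Synchronization is absorbing here: once all oscillators are equal they stay equal, and step 13 is the first all-equal step.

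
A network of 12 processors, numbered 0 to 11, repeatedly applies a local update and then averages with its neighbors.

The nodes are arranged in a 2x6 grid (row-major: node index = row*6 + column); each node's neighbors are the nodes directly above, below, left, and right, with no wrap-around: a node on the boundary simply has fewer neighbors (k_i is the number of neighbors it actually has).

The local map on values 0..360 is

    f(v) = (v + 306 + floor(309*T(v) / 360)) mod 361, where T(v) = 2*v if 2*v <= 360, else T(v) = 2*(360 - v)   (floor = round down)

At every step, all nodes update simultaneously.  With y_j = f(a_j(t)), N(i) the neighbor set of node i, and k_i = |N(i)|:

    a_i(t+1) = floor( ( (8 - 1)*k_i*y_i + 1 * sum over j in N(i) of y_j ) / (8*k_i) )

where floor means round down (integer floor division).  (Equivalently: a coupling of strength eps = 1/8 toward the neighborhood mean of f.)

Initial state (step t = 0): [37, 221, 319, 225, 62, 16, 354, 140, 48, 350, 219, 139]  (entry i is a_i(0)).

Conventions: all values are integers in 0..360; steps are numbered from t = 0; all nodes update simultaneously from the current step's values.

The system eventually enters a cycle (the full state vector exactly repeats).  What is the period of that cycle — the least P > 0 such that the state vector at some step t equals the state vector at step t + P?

Simulating step by step:
t=0: [37, 221, 319, 225, 62, 16, 354, 140, 48, 350, 219, 139]
t=1: [61, 66, 298, 66, 116, 332, 293, 302, 106, 279, 70, 306]
t=2: [126, 142, 325, 133, 251, 322, 337, 332, 232, 22, 143, 328]
t=3: [291, 328, 316, 282, 59, 312, 319, 312, 58, 31, 306, 327]
t=4: [351, 329, 326, 334, 135, 323, 335, 328, 118, 58, 319, 329]
t=5: [312, 326, 326, 313, 313, 329, 321, 324, 263, 127, 323, 327]
t=6: [337, 329, 316, 335, 337, 327, 332, 316, 50, 282, 329, 328]
t=7: [321, 327, 324, 324, 321, 327, 325, 324, 113, 345, 328, 327]
t=8: [331, 328, 326, 329, 331, 328, 330, 326, 260, 313, 326, 327]
t=9: [325, 327, 315, 327, 325, 326, 326, 315, 54, 323, 329, 328]
t=10: [329, 328, 326, 328, 329, 328, 329, 326, 121, 320, 327, 327]
t=11: [327, 327, 326, 327, 327, 327, 327, 326, 280, 330, 328, 327]
t=12: [328, 328, 315, 327, 327, 328, 328, 315, 41, 312, 327, 327]
t=13: [327, 327, 324, 328, 327, 327, 327, 324, 91, 326, 328, 327]
t=14: [328, 328, 324, 327, 327, 328, 328, 324, 209, 323, 327, 327]
t=15: [327, 327, 318, 328, 327, 327, 327, 318, 86, 319, 328, 327]
t=16: [328, 328, 327, 327, 327, 328, 328, 327, 197, 326, 327, 327]
t=17: [327, 327, 316, 328, 327, 327, 327, 316, 93, 317, 328, 327]
t=18: [328, 328, 329, 327, 327, 328, 328, 329, 214, 328, 327, 327]
t=19: [327, 327, 315, 327, 327, 327, 327, 315, 82, 315, 327, 327]
t=20: [328, 328, 329, 328, 328, 328, 328, 329, 188, 329, 328, 328]
t=21: [327, 327, 316, 327, 327, 327, 327, 316, 99, 316, 327, 327]
t=22: [328, 328, 330, 328, 328, 328, 328, 330, 228, 330, 328, 328]
t=23: [327, 326, 314, 326, 327, 327, 326, 314, 74, 314, 326, 327]
t=24: [328, 329, 328, 329, 328, 328, 329, 328, 169, 328, 329, 328]
t=25: [327, 327, 315, 327, 327, 327, 327, 315, 78, 315, 327, 327]
t=26: [328, 328, 328, 328, 328, 328, 328, 328, 178, 328, 328, 328]
t=27: [327, 327, 316, 327, 327, 327, 327, 316, 99, 316, 327, 327]

Answer: 6
Key observation: The state at step 21, [327, 327, 316, 327, 327, 327, 327, 316, 99, 316, 327, 327], reappears at step 27 — and no state repeats earlier — so the cycle the system enters has period 6.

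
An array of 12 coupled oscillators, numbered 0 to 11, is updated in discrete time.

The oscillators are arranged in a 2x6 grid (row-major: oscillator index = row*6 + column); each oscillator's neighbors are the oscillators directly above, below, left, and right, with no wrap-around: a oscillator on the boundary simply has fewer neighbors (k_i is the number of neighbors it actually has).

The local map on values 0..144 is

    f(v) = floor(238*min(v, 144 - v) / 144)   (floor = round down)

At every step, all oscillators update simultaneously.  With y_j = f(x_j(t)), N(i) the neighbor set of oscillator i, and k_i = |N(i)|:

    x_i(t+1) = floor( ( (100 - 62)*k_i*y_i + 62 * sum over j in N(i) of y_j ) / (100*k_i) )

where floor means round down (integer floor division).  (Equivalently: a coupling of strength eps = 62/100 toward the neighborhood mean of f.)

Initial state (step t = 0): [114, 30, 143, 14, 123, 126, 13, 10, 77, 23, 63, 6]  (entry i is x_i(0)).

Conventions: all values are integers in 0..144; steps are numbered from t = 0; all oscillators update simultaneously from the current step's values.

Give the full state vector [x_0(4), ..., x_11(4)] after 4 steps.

Simulating step by step:
t=0: [114, 30, 143, 14, 123, 126, 13, 10, 77, 23, 63, 6]
t=1: [40, 32, 37, 23, 45, 24, 28, 43, 53, 63, 56, 44]
t=2: [55, 60, 59, 63, 63, 60, 59, 65, 81, 84, 86, 67]
t=3: [94, 98, 100, 101, 101, 103, 97, 102, 102, 100, 100, 101]
t=4: [78, 74, 72, 71, 70, 69, 76, 72, 70, 71, 71, 70]

Answer: [78, 74, 72, 71, 70, 69, 76, 72, 70, 71, 71, 70]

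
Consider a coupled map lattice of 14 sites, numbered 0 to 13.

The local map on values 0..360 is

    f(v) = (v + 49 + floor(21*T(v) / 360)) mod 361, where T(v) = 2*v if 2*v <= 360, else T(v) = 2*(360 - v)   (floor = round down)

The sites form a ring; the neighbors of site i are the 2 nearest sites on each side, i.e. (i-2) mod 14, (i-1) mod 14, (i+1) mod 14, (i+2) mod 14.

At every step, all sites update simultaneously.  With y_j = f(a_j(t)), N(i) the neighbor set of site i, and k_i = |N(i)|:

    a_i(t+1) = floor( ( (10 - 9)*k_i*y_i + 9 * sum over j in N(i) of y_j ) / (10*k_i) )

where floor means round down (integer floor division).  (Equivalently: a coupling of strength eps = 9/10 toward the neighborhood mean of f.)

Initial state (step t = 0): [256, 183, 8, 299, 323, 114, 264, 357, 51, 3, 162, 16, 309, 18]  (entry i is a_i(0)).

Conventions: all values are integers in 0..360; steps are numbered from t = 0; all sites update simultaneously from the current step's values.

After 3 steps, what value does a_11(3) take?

Answer: a_11(3) = 251

Derivation:
t=0: [256, 183, 8, 299, 323, 114, 264, 357, 51, 3, 162, 16, 309, 18]
t=1: [117, 204, 216, 148, 206, 183, 109, 152, 156, 105, 73, 85, 153, 150]
t=2: [239, 227, 238, 263, 233, 221, 234, 204, 176, 177, 181, 178, 172, 204]
t=3: [278, 298, 302, 296, 301, 295, 276, 268, 263, 252, 245, 251, 264, 270]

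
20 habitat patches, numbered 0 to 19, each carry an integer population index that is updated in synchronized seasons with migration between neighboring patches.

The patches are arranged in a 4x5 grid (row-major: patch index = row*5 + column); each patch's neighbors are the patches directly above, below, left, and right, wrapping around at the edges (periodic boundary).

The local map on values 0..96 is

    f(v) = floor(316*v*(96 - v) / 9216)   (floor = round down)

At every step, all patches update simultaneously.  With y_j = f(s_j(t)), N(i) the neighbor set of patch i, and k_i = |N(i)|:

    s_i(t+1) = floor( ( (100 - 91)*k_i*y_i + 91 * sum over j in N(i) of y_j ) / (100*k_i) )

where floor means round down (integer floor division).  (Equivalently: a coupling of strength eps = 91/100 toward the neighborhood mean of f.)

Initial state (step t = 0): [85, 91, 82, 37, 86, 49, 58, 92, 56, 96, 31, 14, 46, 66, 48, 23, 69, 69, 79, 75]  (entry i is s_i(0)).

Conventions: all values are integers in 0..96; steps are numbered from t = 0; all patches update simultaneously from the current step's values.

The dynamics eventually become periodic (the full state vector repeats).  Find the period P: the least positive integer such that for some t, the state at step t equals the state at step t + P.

Simulating step by step:
t=0: [85, 91, 82, 37, 86, 49, 58, 92, 56, 96, 31, 14, 46, 66, 48, 23, 69, 69, 79, 75]
t=1: [43, 48, 40, 49, 39, 47, 39, 62, 41, 59, 63, 68, 48, 69, 50, 54, 45, 57, 62, 52]
t=2: [77, 77, 76, 75, 76, 75, 73, 76, 72, 76, 74, 75, 69, 75, 72, 76, 74, 76, 73, 75]
t=3: [51, 53, 52, 54, 52, 53, 52, 57, 53, 55, 54, 57, 53, 59, 54, 53, 52, 56, 53, 54]
t=4: [78, 78, 76, 77, 77, 77, 77, 77, 76, 77, 77, 77, 75, 77, 76, 77, 77, 77, 76, 77]
t=5: [49, 49, 49, 51, 49, 49, 49, 51, 50, 50, 50, 50, 50, 52, 50, 49, 49, 51, 50, 50]
t=6: [78, 78, 78, 78, 78, 78, 78, 78, 78, 78, 78, 78, 78, 78, 78, 78, 78, 78, 78, 78]
t=7: [48, 48, 48, 48, 48, 48, 48, 48, 48, 48, 48, 48, 48, 48, 48, 48, 48, 48, 48, 48]
t=8: [79, 79, 79, 79, 79, 79, 79, 79, 79, 79, 79, 79, 79, 79, 79, 79, 79, 79, 79, 79]
t=9: [46, 46, 46, 46, 46, 46, 46, 46, 46, 46, 46, 46, 46, 46, 46, 46, 46, 46, 46, 46]
t=10: [78, 78, 78, 78, 78, 78, 78, 78, 78, 78, 78, 78, 78, 78, 78, 78, 78, 78, 78, 78]

Answer: 4
Key observation: The state at step 6, [78, 78, 78, 78, 78, 78, 78, 78, 78, 78, 78, 78, 78, 78, 78, 78, 78, 78, 78, 78], reappears at step 10 — and no state repeats earlier — so the cycle the system enters has period 4.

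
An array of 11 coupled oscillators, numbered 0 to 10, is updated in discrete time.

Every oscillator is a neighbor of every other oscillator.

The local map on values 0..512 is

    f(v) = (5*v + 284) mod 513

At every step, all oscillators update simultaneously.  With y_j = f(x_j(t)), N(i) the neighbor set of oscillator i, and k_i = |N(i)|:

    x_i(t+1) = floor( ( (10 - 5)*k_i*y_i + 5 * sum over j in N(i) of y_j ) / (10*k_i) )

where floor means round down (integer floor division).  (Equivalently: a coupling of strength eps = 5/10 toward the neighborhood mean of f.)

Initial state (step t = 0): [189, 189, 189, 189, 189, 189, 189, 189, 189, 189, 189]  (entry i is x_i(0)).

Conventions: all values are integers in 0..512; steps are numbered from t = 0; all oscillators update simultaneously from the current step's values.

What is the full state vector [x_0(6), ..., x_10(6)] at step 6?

Simulating step by step:
t=0: [189, 189, 189, 189, 189, 189, 189, 189, 189, 189, 189]
t=1: [203, 203, 203, 203, 203, 203, 203, 203, 203, 203, 203]
t=2: [273, 273, 273, 273, 273, 273, 273, 273, 273, 273, 273]
t=3: [110, 110, 110, 110, 110, 110, 110, 110, 110, 110, 110]
t=4: [321, 321, 321, 321, 321, 321, 321, 321, 321, 321, 321]
t=5: [350, 350, 350, 350, 350, 350, 350, 350, 350, 350, 350]
t=6: [495, 495, 495, 495, 495, 495, 495, 495, 495, 495, 495]

Answer: [495, 495, 495, 495, 495, 495, 495, 495, 495, 495, 495]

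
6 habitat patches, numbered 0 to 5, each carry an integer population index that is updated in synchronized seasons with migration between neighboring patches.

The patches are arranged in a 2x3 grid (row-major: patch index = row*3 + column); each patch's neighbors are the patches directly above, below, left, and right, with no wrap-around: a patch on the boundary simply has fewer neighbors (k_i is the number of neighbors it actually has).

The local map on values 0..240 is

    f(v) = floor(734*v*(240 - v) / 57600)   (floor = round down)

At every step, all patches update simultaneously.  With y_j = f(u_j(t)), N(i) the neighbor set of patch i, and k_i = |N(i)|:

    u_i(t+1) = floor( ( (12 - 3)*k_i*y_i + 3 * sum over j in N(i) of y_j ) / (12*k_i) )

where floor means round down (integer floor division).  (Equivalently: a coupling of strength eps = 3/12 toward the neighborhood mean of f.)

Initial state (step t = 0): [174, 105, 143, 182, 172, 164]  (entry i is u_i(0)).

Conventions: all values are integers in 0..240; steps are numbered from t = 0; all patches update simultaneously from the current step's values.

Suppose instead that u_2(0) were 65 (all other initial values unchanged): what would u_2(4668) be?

Answer: u_2(4668) = 172
Key observation: The state at step 20, [172, 172, 172, 172, 172, 172], reappears at step 22: the system is in a cycle of period 2 from step 20 on.  Therefore the state at step 4668 equals the state at step 20 + ((4668 - 20) mod 2) = 20, which is [172, 172, 172, 172, 172, 172].

Derivation:
t=0: [174, 105, 65, 182, 172, 164]
t=1: [148, 171, 150, 137, 151, 155]
t=2: [170, 155, 168, 177, 169, 168]
t=3: [151, 163, 155, 144, 152, 153]
t=4: [170, 161, 166, 174, 169, 168]
t=5: [151, 159, 156, 147, 152, 154]
t=6: [170, 165, 166, 173, 169, 168]
t=7: [151, 156, 155, 148, 152, 154]
t=8: [170, 166, 167, 172, 169, 168]
t=9: [151, 155, 155, 149, 152, 153]
t=10: [170, 167, 167, 171, 169, 168]
t=11: [151, 154, 154, 150, 152, 153]
t=12: [170, 168, 168, 171, 169, 169]
t=13: [151, 153, 153, 150, 152, 152]
t=14: [170, 169, 169, 171, 170, 169]
t=15: [151, 151, 152, 150, 151, 151]
t=16: [171, 170, 170, 171, 171, 170]
t=17: [150, 150, 151, 150, 150, 150]
t=18: [172, 171, 171, 172, 172, 171]
t=19: [149, 149, 150, 149, 149, 149]
t=20: [172, 172, 172, 172, 172, 172]
t=21: [149, 149, 149, 149, 149, 149]
t=22: [172, 172, 172, 172, 172, 172]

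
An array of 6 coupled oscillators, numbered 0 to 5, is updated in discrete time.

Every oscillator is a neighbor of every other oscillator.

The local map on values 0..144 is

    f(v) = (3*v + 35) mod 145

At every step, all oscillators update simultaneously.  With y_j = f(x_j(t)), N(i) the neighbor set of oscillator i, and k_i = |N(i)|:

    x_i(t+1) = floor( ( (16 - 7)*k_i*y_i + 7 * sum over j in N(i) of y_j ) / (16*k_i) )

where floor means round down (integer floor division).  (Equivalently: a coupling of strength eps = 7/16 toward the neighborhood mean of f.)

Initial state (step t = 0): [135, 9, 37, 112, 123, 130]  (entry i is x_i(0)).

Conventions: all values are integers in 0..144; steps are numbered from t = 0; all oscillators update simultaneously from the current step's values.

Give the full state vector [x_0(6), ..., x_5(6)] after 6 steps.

Simulating step by step:
t=0: [135, 9, 37, 112, 123, 130]
t=1: [37, 64, 35, 73, 88, 98]
t=2: [33, 72, 99, 85, 37, 51]
t=3: [92, 78, 48, 28, 29, 48]
t=4: [49, 98, 55, 96, 97, 55]
t=5: [39, 40, 48, 37, 39, 48]
t=6: [11, 12, 24, 8, 11, 24]

Answer: [11, 12, 24, 8, 11, 24]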